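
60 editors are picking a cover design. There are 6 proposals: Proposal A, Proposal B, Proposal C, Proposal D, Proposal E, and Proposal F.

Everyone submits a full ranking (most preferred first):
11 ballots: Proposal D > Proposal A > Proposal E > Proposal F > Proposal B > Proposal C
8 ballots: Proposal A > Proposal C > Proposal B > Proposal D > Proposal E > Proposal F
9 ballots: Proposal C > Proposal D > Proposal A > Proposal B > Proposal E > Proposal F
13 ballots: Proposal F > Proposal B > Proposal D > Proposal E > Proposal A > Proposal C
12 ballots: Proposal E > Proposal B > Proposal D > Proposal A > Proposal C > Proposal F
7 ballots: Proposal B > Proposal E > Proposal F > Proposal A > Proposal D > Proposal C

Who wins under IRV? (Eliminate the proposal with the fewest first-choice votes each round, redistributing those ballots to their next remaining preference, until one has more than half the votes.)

Proposal E

Round 1: Proposal A 8, Proposal B 7, Proposal C 9, Proposal D 11, Proposal E 12, Proposal F 13. Proposal B eliminated.
Round 2: Proposal A 8, Proposal C 9, Proposal D 11, Proposal E 19, Proposal F 13. Proposal A eliminated.
Round 3: Proposal C 17, Proposal D 11, Proposal E 19, Proposal F 13. Proposal D eliminated.
Round 4: Proposal C 17, Proposal E 30, Proposal F 13. Proposal F eliminated.
Round 5: Proposal C 17, Proposal E 43. Proposal E has a majority (≥31).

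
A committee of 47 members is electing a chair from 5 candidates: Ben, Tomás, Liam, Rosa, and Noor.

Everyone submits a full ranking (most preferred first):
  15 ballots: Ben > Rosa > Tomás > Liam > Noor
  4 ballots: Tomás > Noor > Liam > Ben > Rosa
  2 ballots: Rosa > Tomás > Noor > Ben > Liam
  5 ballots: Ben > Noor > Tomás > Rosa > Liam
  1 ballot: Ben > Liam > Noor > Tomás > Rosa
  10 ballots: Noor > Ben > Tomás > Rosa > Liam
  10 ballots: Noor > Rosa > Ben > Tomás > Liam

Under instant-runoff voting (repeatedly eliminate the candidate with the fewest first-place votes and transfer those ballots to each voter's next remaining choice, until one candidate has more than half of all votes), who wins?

Round 1: Ben 21, Tomás 4, Liam 0, Rosa 2, Noor 20. Liam eliminated.
Round 2: Ben 21, Tomás 4, Rosa 2, Noor 20. Rosa eliminated.
Round 3: Ben 21, Tomás 6, Noor 20. Tomás eliminated.
Round 4: Ben 21, Noor 26. Noor has a majority (≥24).

Noor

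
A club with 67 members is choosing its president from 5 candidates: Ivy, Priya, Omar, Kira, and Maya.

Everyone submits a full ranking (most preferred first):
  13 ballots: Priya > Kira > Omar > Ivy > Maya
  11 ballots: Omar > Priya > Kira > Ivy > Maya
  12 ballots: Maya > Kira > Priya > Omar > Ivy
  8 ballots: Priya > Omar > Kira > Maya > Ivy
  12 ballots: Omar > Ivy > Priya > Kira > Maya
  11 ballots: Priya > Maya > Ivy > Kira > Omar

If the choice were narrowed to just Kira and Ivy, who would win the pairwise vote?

Kira is ranked above Ivy on 44 ballots; Ivy above Kira on 23.

Kira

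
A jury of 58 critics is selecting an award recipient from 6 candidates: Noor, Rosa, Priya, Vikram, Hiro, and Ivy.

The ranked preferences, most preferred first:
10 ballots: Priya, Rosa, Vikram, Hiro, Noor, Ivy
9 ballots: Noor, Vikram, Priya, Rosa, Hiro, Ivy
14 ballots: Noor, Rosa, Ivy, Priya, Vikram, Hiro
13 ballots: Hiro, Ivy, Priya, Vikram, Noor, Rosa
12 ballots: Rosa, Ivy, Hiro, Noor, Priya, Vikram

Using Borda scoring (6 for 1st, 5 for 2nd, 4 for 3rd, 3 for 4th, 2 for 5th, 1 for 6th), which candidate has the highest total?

Noor: 10×2 + 9×6 + 14×6 + 13×2 + 12×3 = 220
Rosa: 10×5 + 9×3 + 14×5 + 13×1 + 12×6 = 232
Priya: 10×6 + 9×4 + 14×3 + 13×4 + 12×2 = 214
Vikram: 10×4 + 9×5 + 14×2 + 13×3 + 12×1 = 164
Hiro: 10×3 + 9×2 + 14×1 + 13×6 + 12×4 = 188
Ivy: 10×1 + 9×1 + 14×4 + 13×5 + 12×5 = 200

Rosa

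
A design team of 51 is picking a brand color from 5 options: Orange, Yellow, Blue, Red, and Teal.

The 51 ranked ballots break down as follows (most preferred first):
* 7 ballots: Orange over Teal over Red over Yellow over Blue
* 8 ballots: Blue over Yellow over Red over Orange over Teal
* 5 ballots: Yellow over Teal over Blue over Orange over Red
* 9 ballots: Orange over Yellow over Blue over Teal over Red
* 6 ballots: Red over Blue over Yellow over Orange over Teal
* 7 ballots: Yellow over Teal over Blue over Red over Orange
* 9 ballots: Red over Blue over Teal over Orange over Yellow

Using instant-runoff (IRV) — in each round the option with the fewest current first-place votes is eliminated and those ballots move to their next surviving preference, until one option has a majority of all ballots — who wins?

Round 1: Orange 16, Yellow 12, Blue 8, Red 15, Teal 0. Teal eliminated.
Round 2: Orange 16, Yellow 12, Blue 8, Red 15. Blue eliminated.
Round 3: Orange 16, Yellow 20, Red 15. Red eliminated.
Round 4: Orange 25, Yellow 26. Yellow has a majority (≥26).

Yellow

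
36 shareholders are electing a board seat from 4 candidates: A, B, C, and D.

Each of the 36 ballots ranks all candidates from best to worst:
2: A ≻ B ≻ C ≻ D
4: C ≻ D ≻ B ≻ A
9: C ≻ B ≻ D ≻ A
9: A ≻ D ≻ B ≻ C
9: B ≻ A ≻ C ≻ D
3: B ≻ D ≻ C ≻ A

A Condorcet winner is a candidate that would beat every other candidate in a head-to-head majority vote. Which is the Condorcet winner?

B vs A: 25–11
B vs C: 23–13
B vs D: 23–13
B beats every other candidate.

B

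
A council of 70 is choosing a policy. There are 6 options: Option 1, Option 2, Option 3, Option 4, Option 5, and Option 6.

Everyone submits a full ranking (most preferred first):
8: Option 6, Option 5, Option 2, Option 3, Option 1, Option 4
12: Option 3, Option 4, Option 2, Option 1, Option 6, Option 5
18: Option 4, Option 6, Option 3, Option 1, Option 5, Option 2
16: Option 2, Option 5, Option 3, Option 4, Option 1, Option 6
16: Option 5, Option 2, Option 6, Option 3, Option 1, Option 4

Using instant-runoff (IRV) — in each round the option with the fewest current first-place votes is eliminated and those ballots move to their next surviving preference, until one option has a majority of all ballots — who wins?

Option 5

Round 1: Option 1 0, Option 2 16, Option 3 12, Option 4 18, Option 5 16, Option 6 8. Option 1 eliminated.
Round 2: Option 2 16, Option 3 12, Option 4 18, Option 5 16, Option 6 8. Option 6 eliminated.
Round 3: Option 2 16, Option 3 12, Option 4 18, Option 5 24. Option 3 eliminated.
Round 4: Option 2 16, Option 4 30, Option 5 24. Option 2 eliminated.
Round 5: Option 4 30, Option 5 40. Option 5 has a majority (≥36).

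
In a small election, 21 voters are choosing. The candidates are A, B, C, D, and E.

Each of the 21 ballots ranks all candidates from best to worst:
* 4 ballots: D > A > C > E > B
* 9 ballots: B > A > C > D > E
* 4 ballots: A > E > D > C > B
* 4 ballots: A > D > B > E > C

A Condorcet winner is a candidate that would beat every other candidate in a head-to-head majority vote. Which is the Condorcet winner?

A

A vs B: 12–9
A vs C: 21–0
A vs D: 17–4
A vs E: 21–0
A beats every other candidate.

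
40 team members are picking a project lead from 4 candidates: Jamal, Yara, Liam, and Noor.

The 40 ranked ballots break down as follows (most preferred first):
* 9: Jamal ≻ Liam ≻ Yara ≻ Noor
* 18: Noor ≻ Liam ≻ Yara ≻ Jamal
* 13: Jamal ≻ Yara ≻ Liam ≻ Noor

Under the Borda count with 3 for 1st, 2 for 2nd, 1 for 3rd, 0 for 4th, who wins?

Liam

Jamal: 9×3 + 18×0 + 13×3 = 66
Yara: 9×1 + 18×1 + 13×2 = 53
Liam: 9×2 + 18×2 + 13×1 = 67
Noor: 9×0 + 18×3 + 13×0 = 54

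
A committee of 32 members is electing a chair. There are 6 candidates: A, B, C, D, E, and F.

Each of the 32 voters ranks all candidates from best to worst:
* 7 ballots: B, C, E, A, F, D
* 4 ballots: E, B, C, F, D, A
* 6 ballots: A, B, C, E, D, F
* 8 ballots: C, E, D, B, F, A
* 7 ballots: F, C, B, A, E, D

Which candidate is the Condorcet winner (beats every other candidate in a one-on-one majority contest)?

B vs A: 26–6
B vs C: 17–15
B vs D: 24–8
B vs E: 20–12
B vs F: 25–7
B beats every other candidate.

B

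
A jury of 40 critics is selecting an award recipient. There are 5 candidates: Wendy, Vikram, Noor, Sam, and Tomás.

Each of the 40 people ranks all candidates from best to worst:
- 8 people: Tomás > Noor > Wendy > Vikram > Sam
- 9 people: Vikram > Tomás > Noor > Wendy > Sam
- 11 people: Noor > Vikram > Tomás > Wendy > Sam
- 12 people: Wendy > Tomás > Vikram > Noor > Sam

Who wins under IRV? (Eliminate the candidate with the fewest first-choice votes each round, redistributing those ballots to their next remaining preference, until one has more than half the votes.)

Round 1: Wendy 12, Vikram 9, Noor 11, Sam 0, Tomás 8. Sam eliminated.
Round 2: Wendy 12, Vikram 9, Noor 11, Tomás 8. Tomás eliminated.
Round 3: Wendy 12, Vikram 9, Noor 19. Vikram eliminated.
Round 4: Wendy 12, Noor 28. Noor has a majority (≥21).

Noor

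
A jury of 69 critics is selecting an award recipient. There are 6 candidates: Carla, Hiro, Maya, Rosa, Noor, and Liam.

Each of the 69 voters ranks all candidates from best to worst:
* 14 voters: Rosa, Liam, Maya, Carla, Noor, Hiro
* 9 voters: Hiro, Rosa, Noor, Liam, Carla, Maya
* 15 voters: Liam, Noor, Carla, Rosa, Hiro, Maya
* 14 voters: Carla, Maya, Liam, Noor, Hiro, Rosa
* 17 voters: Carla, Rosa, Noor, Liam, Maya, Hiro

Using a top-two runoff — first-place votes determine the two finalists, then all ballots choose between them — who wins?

Round 1 first-place votes: Carla 31, Hiro 9, Maya 0, Rosa 14, Noor 0, Liam 15. Carla and Liam advance.
Runoff: Carla is ranked above Liam on 31 ballots, Liam above Carla on 38.

Liam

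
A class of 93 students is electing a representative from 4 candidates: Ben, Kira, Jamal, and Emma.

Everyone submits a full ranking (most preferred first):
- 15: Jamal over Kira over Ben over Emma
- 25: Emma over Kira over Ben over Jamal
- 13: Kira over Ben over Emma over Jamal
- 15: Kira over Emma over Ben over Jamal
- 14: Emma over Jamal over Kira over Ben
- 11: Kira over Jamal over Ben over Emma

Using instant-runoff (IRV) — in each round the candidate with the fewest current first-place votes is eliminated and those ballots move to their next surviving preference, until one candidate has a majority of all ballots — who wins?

Kira

Round 1: Ben 0, Kira 39, Jamal 15, Emma 39. Ben eliminated.
Round 2: Kira 39, Jamal 15, Emma 39. Jamal eliminated.
Round 3: Kira 54, Emma 39. Kira has a majority (≥47).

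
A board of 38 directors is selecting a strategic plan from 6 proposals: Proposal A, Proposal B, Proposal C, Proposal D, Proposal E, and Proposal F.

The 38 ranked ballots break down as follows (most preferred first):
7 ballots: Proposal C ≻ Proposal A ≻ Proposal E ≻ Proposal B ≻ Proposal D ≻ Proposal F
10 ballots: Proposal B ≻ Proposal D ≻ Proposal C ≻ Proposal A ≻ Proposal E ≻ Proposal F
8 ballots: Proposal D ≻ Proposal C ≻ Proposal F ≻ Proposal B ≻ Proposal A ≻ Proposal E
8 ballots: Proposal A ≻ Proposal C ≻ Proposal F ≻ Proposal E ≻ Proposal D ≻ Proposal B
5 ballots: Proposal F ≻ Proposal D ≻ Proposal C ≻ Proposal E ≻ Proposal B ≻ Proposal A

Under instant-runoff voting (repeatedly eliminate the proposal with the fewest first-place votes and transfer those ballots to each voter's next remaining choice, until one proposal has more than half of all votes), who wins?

Round 1: Proposal A 8, Proposal B 10, Proposal C 7, Proposal D 8, Proposal E 0, Proposal F 5. Proposal E eliminated.
Round 2: Proposal A 8, Proposal B 10, Proposal C 7, Proposal D 8, Proposal F 5. Proposal F eliminated.
Round 3: Proposal A 8, Proposal B 10, Proposal C 7, Proposal D 13. Proposal C eliminated.
Round 4: Proposal A 15, Proposal B 10, Proposal D 13. Proposal B eliminated.
Round 5: Proposal A 15, Proposal D 23. Proposal D has a majority (≥20).

Proposal D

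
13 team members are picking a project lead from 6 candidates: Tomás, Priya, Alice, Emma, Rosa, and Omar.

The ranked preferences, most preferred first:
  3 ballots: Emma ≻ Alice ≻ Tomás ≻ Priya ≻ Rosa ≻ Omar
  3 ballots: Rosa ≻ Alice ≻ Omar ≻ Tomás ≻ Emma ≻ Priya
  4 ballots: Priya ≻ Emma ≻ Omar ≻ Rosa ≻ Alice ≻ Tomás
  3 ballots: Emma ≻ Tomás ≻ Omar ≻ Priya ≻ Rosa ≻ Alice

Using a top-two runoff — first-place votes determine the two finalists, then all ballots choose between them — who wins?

Round 1 first-place votes: Tomás 0, Priya 4, Alice 0, Emma 6, Rosa 3, Omar 0. Emma and Priya advance.
Runoff: Emma is ranked above Priya on 9 ballots, Priya above Emma on 4.

Emma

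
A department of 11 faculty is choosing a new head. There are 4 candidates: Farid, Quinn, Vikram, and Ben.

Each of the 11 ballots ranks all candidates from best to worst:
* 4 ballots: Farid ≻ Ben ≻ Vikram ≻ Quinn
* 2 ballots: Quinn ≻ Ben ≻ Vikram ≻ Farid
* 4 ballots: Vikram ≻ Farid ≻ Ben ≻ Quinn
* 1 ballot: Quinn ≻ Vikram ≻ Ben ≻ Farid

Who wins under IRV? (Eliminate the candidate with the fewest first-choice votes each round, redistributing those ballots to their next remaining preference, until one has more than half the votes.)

Vikram

Round 1: Farid 4, Quinn 3, Vikram 4, Ben 0. Ben eliminated.
Round 2: Farid 4, Quinn 3, Vikram 4. Quinn eliminated.
Round 3: Farid 4, Vikram 7. Vikram has a majority (≥6).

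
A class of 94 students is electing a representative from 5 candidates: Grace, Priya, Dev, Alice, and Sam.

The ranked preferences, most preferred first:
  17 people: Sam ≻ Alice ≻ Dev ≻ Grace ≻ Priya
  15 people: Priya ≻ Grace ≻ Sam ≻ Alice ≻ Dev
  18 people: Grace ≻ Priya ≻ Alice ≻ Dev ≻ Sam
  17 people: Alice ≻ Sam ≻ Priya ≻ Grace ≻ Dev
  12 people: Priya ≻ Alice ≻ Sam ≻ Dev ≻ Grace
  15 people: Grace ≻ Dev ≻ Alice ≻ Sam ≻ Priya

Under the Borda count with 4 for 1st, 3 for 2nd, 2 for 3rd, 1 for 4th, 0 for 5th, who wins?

Alice

Grace: 17×1 + 15×3 + 18×4 + 17×1 + 12×0 + 15×4 = 211
Priya: 17×0 + 15×4 + 18×3 + 17×2 + 12×4 + 15×0 = 196
Dev: 17×2 + 15×0 + 18×1 + 17×0 + 12×1 + 15×3 = 109
Alice: 17×3 + 15×1 + 18×2 + 17×4 + 12×3 + 15×2 = 236
Sam: 17×4 + 15×2 + 18×0 + 17×3 + 12×2 + 15×1 = 188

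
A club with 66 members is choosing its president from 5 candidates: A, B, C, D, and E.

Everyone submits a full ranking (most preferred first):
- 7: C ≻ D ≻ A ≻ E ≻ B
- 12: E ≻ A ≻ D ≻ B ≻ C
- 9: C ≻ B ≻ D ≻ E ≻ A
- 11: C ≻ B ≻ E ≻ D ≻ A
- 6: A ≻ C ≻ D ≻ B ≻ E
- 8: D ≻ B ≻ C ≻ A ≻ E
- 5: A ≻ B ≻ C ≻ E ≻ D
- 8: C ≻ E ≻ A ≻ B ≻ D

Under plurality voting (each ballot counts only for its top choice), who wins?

First-place votes: A 11, B 0, C 35, D 8, E 12.

C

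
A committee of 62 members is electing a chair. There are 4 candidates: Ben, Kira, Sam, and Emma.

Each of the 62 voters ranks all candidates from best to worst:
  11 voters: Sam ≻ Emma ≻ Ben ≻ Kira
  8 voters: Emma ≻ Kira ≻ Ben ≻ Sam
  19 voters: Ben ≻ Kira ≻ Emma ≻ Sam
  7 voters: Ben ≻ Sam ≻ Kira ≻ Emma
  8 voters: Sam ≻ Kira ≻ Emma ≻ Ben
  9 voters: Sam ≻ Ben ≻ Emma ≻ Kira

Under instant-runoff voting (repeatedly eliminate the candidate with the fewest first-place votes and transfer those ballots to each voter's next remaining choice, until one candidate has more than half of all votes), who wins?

Round 1: Ben 26, Kira 0, Sam 28, Emma 8. Kira eliminated.
Round 2: Ben 26, Sam 28, Emma 8. Emma eliminated.
Round 3: Ben 34, Sam 28. Ben has a majority (≥32).

Ben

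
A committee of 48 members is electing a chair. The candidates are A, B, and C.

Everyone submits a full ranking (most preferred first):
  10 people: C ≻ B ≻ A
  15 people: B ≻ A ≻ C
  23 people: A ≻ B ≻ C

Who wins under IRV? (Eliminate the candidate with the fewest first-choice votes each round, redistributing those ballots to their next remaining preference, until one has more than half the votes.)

B

Round 1: A 23, B 15, C 10. C eliminated.
Round 2: A 23, B 25. B has a majority (≥25).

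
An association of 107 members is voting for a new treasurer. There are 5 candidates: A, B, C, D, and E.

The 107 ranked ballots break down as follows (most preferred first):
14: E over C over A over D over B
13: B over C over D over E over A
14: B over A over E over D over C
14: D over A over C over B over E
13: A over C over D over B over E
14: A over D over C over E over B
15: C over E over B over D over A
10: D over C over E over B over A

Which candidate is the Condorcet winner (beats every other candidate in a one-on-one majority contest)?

A vs B: 55–52
A vs C: 55–52
A vs D: 55–52
A vs E: 55–52
A beats every other candidate.

A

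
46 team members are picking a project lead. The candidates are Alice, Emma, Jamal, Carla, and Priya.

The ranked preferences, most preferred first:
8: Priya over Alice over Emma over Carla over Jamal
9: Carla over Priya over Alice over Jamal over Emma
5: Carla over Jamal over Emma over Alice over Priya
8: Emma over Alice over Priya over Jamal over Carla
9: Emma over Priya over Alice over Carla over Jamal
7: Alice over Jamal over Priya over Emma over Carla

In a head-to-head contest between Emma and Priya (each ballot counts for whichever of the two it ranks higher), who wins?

Priya

Emma is ranked above Priya on 22 ballots; Priya above Emma on 24.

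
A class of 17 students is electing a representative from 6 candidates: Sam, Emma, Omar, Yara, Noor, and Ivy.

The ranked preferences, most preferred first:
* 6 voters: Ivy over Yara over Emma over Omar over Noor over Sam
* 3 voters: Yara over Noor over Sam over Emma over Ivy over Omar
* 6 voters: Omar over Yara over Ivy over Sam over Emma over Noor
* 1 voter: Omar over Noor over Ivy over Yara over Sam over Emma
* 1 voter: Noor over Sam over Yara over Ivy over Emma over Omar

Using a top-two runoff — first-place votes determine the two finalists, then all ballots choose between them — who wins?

Round 1 first-place votes: Sam 0, Emma 0, Omar 7, Yara 3, Noor 1, Ivy 6. Omar and Ivy advance.
Runoff: Omar is ranked above Ivy on 7 ballots, Ivy above Omar on 10.

Ivy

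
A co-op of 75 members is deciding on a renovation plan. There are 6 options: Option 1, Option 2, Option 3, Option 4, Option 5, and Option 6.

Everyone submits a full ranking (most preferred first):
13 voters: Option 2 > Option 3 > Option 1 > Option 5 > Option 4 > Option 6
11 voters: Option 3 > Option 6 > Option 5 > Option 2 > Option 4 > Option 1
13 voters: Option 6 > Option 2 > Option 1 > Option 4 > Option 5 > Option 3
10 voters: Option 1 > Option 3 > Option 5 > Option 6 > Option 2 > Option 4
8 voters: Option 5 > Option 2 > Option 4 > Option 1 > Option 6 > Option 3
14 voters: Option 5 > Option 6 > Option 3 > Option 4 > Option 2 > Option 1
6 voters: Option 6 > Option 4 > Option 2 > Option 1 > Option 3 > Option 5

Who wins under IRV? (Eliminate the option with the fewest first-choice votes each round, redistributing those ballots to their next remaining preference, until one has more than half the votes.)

Round 1: Option 1 10, Option 2 13, Option 3 11, Option 4 0, Option 5 22, Option 6 19. Option 4 eliminated.
Round 2: Option 1 10, Option 2 13, Option 3 11, Option 5 22, Option 6 19. Option 1 eliminated.
Round 3: Option 2 13, Option 3 21, Option 5 22, Option 6 19. Option 2 eliminated.
Round 4: Option 3 34, Option 5 22, Option 6 19. Option 6 eliminated.
Round 5: Option 3 40, Option 5 35. Option 3 has a majority (≥38).

Option 3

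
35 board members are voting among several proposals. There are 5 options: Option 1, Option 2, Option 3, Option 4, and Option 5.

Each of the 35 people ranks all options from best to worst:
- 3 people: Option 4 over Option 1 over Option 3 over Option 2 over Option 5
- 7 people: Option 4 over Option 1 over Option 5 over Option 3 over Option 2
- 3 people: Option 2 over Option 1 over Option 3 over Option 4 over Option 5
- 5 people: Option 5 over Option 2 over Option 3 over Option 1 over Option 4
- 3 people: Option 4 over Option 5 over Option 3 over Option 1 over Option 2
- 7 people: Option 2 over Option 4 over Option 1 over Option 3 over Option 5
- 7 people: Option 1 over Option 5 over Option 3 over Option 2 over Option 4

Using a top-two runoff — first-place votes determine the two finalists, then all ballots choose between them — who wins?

Option 2

Round 1 first-place votes: Option 1 7, Option 2 10, Option 3 0, Option 4 13, Option 5 5. Option 4 and Option 2 advance.
Runoff: Option 4 is ranked above Option 2 on 13 ballots, Option 2 above Option 4 on 22.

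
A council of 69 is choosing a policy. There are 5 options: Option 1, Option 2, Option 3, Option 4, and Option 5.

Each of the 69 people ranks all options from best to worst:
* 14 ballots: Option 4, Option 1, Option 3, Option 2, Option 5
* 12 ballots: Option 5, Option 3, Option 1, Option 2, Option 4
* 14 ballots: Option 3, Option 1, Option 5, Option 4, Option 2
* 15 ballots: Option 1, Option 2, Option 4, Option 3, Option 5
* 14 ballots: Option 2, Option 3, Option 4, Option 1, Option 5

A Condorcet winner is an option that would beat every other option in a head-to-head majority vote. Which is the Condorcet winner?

Option 3

Option 3 vs Option 1: 40–29
Option 3 vs Option 2: 40–29
Option 3 vs Option 4: 40–29
Option 3 vs Option 5: 57–12
Option 3 beats every other option.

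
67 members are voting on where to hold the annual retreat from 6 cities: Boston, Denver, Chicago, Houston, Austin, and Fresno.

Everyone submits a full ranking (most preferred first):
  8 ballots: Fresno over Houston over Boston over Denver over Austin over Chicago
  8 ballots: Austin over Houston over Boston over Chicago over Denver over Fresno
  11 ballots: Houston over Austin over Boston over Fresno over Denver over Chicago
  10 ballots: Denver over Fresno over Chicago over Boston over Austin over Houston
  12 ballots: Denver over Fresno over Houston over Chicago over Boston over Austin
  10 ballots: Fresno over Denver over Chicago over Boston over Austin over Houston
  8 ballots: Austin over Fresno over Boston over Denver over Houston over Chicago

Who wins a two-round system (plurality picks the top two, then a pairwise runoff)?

Fresno

Round 1 first-place votes: Boston 0, Denver 22, Chicago 0, Houston 11, Austin 16, Fresno 18. Denver and Fresno advance.
Runoff: Denver is ranked above Fresno on 30 ballots, Fresno above Denver on 37.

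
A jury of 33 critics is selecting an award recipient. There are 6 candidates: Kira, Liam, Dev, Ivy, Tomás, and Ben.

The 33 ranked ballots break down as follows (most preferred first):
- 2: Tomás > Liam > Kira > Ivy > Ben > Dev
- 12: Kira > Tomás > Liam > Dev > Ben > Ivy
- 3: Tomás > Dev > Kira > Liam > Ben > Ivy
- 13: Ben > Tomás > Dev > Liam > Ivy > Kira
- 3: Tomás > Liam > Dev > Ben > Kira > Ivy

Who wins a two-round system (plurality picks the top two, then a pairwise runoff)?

Round 1 first-place votes: Kira 12, Liam 0, Dev 0, Ivy 0, Tomás 8, Ben 13. Ben and Kira advance.
Runoff: Ben is ranked above Kira on 16 ballots, Kira above Ben on 17.

Kira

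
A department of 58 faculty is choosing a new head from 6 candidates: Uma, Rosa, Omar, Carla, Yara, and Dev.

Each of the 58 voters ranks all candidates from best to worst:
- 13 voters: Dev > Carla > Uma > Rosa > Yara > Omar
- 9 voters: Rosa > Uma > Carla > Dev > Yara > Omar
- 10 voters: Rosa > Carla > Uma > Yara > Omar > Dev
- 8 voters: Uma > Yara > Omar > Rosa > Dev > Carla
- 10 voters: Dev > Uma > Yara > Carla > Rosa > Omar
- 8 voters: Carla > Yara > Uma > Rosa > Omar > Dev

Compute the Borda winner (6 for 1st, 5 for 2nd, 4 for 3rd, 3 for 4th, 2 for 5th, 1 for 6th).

Uma: 13×4 + 9×5 + 10×4 + 8×6 + 10×5 + 8×4 = 267
Rosa: 13×3 + 9×6 + 10×6 + 8×3 + 10×2 + 8×3 = 221
Omar: 13×1 + 9×1 + 10×2 + 8×4 + 10×1 + 8×2 = 100
Carla: 13×5 + 9×4 + 10×5 + 8×1 + 10×3 + 8×6 = 237
Yara: 13×2 + 9×2 + 10×3 + 8×5 + 10×4 + 8×5 = 194
Dev: 13×6 + 9×3 + 10×1 + 8×2 + 10×6 + 8×1 = 199

Uma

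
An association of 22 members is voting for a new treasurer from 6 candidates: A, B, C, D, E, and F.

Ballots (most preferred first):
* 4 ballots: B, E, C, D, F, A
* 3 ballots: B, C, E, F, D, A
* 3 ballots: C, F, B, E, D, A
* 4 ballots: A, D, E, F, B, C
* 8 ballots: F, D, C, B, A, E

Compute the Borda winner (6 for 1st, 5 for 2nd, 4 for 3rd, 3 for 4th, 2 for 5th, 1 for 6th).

A: 4×1 + 3×1 + 3×1 + 4×6 + 8×2 = 50
B: 4×6 + 3×6 + 3×4 + 4×2 + 8×3 = 86
C: 4×4 + 3×5 + 3×6 + 4×1 + 8×4 = 85
D: 4×3 + 3×2 + 3×2 + 4×5 + 8×5 = 84
E: 4×5 + 3×4 + 3×3 + 4×4 + 8×1 = 65
F: 4×2 + 3×3 + 3×5 + 4×3 + 8×6 = 92

F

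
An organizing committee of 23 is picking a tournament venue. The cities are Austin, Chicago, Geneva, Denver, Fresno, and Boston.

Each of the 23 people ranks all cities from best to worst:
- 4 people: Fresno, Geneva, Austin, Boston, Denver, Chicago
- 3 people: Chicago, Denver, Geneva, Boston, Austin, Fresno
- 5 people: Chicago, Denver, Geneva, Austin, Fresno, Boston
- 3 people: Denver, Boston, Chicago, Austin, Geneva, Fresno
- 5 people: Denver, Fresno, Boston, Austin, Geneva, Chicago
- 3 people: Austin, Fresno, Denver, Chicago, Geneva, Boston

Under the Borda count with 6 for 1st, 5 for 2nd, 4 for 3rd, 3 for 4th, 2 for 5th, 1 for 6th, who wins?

Austin: 4×4 + 3×2 + 5×3 + 3×3 + 5×3 + 3×6 = 79
Chicago: 4×1 + 3×6 + 5×6 + 3×4 + 5×1 + 3×3 = 78
Geneva: 4×5 + 3×4 + 5×4 + 3×2 + 5×2 + 3×2 = 74
Denver: 4×2 + 3×5 + 5×5 + 3×6 + 5×6 + 3×4 = 108
Fresno: 4×6 + 3×1 + 5×2 + 3×1 + 5×5 + 3×5 = 80
Boston: 4×3 + 3×3 + 5×1 + 3×5 + 5×4 + 3×1 = 64

Denver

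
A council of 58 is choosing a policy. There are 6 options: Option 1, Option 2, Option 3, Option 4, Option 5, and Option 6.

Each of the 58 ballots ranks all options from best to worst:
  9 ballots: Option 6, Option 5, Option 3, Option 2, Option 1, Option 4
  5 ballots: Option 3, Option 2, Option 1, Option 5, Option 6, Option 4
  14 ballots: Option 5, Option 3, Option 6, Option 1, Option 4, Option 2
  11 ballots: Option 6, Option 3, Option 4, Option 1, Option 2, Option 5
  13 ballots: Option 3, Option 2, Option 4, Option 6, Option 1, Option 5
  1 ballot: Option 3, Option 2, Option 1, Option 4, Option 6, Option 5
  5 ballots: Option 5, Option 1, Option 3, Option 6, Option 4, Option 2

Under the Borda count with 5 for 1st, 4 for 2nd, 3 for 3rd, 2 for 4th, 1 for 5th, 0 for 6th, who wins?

Option 3

Option 1: 9×1 + 5×3 + 14×2 + 11×2 + 13×1 + 1×3 + 5×4 = 110
Option 2: 9×2 + 5×4 + 14×0 + 11×1 + 13×4 + 1×4 + 5×0 = 105
Option 3: 9×3 + 5×5 + 14×4 + 11×4 + 13×5 + 1×5 + 5×3 = 237
Option 4: 9×0 + 5×0 + 14×1 + 11×3 + 13×3 + 1×2 + 5×1 = 93
Option 5: 9×4 + 5×2 + 14×5 + 11×0 + 13×0 + 1×0 + 5×5 = 141
Option 6: 9×5 + 5×1 + 14×3 + 11×5 + 13×2 + 1×1 + 5×2 = 184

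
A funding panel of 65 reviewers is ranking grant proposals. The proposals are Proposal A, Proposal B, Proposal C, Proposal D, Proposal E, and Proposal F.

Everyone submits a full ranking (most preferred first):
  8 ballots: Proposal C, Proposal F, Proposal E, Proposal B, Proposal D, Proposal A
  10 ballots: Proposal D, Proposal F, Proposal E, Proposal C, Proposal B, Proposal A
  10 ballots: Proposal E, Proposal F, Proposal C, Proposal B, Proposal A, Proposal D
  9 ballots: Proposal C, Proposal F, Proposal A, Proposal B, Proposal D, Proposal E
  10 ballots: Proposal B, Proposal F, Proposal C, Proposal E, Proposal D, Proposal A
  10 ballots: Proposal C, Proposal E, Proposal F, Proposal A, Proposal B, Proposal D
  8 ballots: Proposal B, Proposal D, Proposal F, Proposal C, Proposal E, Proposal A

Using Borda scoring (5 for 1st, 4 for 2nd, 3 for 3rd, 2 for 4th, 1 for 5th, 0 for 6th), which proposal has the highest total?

Proposal A: 8×0 + 10×0 + 10×1 + 9×3 + 10×0 + 10×2 + 8×0 = 57
Proposal B: 8×2 + 10×1 + 10×2 + 9×2 + 10×5 + 10×1 + 8×5 = 164
Proposal C: 8×5 + 10×2 + 10×3 + 9×5 + 10×3 + 10×5 + 8×2 = 231
Proposal D: 8×1 + 10×5 + 10×0 + 9×1 + 10×1 + 10×0 + 8×4 = 109
Proposal E: 8×3 + 10×3 + 10×5 + 9×0 + 10×2 + 10×4 + 8×1 = 172
Proposal F: 8×4 + 10×4 + 10×4 + 9×4 + 10×4 + 10×3 + 8×3 = 242

Proposal F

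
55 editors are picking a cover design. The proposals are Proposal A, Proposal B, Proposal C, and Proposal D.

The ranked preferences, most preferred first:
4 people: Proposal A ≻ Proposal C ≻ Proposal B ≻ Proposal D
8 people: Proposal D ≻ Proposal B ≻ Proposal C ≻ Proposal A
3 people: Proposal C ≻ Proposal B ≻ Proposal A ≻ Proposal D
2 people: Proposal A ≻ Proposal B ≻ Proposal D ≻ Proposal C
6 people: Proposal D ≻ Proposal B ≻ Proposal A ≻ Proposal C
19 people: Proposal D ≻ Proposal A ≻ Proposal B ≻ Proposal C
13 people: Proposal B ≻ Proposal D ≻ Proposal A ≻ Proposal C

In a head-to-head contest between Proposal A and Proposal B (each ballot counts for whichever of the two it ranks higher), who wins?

Proposal A is ranked above Proposal B on 25 ballots; Proposal B above Proposal A on 30.

Proposal B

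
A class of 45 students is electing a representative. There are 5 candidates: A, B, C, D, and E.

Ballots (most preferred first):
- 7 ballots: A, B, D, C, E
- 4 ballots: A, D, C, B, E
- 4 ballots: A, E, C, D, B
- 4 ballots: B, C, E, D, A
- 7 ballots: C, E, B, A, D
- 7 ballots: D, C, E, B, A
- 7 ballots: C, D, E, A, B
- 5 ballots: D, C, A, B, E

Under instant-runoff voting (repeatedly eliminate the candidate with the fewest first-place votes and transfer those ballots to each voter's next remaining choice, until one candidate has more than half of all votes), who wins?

C

Round 1: A 15, B 4, C 14, D 12, E 0. E eliminated.
Round 2: A 15, B 4, C 14, D 12. B eliminated.
Round 3: A 15, C 18, D 12. D eliminated.
Round 4: A 15, C 30. C has a majority (≥23).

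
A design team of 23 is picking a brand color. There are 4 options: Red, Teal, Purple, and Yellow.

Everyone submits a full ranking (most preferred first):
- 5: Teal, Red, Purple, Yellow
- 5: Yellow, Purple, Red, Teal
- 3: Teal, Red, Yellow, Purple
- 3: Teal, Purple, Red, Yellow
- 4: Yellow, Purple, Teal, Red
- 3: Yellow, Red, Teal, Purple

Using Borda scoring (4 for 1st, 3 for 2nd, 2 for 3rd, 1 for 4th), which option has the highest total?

Teal

Red: 5×3 + 5×2 + 3×3 + 3×2 + 4×1 + 3×3 = 53
Teal: 5×4 + 5×1 + 3×4 + 3×4 + 4×2 + 3×2 = 63
Purple: 5×2 + 5×3 + 3×1 + 3×3 + 4×3 + 3×1 = 52
Yellow: 5×1 + 5×4 + 3×2 + 3×1 + 4×4 + 3×4 = 62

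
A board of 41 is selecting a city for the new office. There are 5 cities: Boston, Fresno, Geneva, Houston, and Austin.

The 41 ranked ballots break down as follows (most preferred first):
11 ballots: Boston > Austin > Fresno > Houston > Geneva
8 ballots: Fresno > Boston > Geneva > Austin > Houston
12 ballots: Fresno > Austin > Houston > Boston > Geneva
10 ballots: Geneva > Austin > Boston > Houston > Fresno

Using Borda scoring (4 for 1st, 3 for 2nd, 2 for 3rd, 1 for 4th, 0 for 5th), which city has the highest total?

Austin

Boston: 11×4 + 8×3 + 12×1 + 10×2 = 100
Fresno: 11×2 + 8×4 + 12×4 + 10×0 = 102
Geneva: 11×0 + 8×2 + 12×0 + 10×4 = 56
Houston: 11×1 + 8×0 + 12×2 + 10×1 = 45
Austin: 11×3 + 8×1 + 12×3 + 10×3 = 107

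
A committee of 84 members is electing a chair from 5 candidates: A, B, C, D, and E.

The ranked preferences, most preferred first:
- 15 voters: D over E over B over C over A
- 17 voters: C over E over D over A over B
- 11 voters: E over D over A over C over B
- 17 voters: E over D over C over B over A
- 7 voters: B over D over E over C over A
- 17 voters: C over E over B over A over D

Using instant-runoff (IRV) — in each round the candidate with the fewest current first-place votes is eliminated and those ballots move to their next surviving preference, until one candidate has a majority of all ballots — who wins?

E

Round 1: A 0, B 7, C 34, D 15, E 28. A eliminated.
Round 2: B 7, C 34, D 15, E 28. B eliminated.
Round 3: C 34, D 22, E 28. D eliminated.
Round 4: C 34, E 50. E has a majority (≥43).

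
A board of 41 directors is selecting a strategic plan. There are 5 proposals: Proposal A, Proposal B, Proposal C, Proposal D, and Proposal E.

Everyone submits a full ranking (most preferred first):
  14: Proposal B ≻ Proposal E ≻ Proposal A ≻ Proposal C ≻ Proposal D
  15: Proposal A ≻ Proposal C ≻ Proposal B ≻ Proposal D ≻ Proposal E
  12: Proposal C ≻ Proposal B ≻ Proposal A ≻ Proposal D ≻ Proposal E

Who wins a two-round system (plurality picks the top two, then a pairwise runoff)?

Round 1 first-place votes: Proposal A 15, Proposal B 14, Proposal C 12, Proposal D 0, Proposal E 0. Proposal A and Proposal B advance.
Runoff: Proposal A is ranked above Proposal B on 15 ballots, Proposal B above Proposal A on 26.

Proposal B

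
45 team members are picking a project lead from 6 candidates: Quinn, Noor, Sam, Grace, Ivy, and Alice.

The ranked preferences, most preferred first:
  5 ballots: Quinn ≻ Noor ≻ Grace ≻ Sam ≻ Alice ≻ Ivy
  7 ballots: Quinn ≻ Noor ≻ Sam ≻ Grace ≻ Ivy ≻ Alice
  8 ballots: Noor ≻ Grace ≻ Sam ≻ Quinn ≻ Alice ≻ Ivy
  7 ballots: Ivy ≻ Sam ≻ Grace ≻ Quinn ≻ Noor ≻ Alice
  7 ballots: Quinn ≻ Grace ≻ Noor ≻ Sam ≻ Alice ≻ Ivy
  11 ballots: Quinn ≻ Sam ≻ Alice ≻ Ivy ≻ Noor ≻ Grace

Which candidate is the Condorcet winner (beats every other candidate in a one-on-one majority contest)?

Quinn

Quinn vs Noor: 37–8
Quinn vs Sam: 30–15
Quinn vs Grace: 30–15
Quinn vs Ivy: 38–7
Quinn vs Alice: 45–0
Quinn beats every other candidate.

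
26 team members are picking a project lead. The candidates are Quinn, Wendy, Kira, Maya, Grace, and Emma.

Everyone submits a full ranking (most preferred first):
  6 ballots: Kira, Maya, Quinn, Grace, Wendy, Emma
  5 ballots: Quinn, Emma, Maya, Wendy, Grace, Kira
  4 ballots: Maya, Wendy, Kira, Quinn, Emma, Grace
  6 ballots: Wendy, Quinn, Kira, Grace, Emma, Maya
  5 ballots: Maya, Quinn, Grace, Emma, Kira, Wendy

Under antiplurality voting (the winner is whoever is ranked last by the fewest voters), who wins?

Last-place votes: Quinn 0, Wendy 5, Kira 5, Maya 6, Grace 4, Emma 6.

Quinn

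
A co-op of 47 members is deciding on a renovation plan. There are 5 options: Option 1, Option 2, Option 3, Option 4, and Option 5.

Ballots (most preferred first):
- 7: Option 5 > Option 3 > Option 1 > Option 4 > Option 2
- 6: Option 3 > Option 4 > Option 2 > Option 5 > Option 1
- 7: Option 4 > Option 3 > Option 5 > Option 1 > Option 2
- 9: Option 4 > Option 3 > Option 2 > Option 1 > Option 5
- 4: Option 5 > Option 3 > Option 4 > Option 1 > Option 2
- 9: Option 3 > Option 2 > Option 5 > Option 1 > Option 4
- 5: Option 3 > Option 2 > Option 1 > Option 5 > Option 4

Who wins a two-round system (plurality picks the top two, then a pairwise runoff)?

Round 1 first-place votes: Option 1 0, Option 2 0, Option 3 20, Option 4 16, Option 5 11. Option 3 and Option 4 advance.
Runoff: Option 3 is ranked above Option 4 on 31 ballots, Option 4 above Option 3 on 16.

Option 3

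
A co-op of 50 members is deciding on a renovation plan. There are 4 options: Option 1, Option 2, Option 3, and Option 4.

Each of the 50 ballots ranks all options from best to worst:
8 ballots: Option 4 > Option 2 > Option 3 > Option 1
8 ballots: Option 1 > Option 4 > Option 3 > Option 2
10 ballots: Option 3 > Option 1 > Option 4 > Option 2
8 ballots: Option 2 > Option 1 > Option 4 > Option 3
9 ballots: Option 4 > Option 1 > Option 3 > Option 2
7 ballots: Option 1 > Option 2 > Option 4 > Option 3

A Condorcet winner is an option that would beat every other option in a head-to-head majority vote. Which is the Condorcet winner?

Option 1 vs Option 2: 34–16
Option 1 vs Option 3: 32–18
Option 1 vs Option 4: 33–17
Option 1 beats every other option.

Option 1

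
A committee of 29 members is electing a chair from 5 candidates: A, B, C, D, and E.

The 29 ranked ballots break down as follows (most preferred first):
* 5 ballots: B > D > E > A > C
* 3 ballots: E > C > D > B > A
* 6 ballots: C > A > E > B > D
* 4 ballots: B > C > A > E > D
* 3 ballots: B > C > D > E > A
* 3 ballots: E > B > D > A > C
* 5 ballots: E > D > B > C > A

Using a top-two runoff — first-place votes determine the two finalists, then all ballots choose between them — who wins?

Round 1 first-place votes: A 0, B 12, C 6, D 0, E 11. B and E advance.
Runoff: B is ranked above E on 12 ballots, E above B on 17.

E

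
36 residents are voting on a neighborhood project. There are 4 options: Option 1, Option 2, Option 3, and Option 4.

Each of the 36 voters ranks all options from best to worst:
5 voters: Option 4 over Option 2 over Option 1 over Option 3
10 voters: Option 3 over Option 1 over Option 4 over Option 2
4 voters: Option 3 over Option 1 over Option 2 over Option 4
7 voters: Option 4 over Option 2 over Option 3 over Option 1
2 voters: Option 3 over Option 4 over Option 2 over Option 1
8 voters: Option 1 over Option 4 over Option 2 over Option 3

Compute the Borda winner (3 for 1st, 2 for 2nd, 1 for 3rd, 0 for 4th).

Option 1: 5×1 + 10×2 + 4×2 + 7×0 + 2×0 + 8×3 = 57
Option 2: 5×2 + 10×0 + 4×1 + 7×2 + 2×1 + 8×1 = 38
Option 3: 5×0 + 10×3 + 4×3 + 7×1 + 2×3 + 8×0 = 55
Option 4: 5×3 + 10×1 + 4×0 + 7×3 + 2×2 + 8×2 = 66

Option 4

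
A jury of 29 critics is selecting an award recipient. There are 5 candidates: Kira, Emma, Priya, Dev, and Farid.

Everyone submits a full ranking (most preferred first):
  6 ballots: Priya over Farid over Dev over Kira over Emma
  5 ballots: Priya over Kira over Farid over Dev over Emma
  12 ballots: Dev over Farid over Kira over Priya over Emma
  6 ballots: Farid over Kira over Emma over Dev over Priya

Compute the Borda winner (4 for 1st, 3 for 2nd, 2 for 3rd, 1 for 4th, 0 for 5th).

Farid

Kira: 6×1 + 5×3 + 12×2 + 6×3 = 63
Emma: 6×0 + 5×0 + 12×0 + 6×2 = 12
Priya: 6×4 + 5×4 + 12×1 + 6×0 = 56
Dev: 6×2 + 5×1 + 12×4 + 6×1 = 71
Farid: 6×3 + 5×2 + 12×3 + 6×4 = 88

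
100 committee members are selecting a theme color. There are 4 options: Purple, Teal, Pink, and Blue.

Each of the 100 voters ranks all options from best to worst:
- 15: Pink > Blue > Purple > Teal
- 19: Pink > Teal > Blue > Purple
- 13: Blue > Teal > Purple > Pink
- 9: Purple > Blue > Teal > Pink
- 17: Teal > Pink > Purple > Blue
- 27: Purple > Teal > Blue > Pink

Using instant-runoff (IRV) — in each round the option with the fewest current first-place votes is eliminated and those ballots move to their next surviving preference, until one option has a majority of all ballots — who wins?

Round 1: Purple 36, Teal 17, Pink 34, Blue 13. Blue eliminated.
Round 2: Purple 36, Teal 30, Pink 34. Teal eliminated.
Round 3: Purple 49, Pink 51. Pink has a majority (≥51).

Pink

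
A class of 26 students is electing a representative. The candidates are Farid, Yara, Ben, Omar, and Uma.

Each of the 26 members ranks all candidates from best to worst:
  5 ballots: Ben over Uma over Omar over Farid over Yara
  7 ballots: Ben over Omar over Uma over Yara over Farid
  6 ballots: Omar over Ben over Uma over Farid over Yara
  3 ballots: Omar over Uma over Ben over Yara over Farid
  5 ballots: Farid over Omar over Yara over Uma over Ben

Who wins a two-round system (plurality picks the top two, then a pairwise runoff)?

Round 1 first-place votes: Farid 5, Yara 0, Ben 12, Omar 9, Uma 0. Ben and Omar advance.
Runoff: Ben is ranked above Omar on 12 ballots, Omar above Ben on 14.

Omar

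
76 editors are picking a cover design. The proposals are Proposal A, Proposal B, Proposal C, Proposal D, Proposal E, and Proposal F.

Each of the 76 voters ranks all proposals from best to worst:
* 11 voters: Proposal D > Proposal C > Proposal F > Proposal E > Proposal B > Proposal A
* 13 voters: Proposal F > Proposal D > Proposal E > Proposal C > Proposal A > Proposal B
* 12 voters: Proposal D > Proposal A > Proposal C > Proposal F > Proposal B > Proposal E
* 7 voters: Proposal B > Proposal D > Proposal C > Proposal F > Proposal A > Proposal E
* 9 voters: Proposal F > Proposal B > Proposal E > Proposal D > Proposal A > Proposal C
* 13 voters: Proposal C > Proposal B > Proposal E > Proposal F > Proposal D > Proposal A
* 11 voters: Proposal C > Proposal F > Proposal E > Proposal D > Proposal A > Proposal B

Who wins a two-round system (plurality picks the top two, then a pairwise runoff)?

Round 1 first-place votes: Proposal A 0, Proposal B 7, Proposal C 24, Proposal D 23, Proposal E 0, Proposal F 22. Proposal C and Proposal D advance.
Runoff: Proposal C is ranked above Proposal D on 24 ballots, Proposal D above Proposal C on 52.

Proposal D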